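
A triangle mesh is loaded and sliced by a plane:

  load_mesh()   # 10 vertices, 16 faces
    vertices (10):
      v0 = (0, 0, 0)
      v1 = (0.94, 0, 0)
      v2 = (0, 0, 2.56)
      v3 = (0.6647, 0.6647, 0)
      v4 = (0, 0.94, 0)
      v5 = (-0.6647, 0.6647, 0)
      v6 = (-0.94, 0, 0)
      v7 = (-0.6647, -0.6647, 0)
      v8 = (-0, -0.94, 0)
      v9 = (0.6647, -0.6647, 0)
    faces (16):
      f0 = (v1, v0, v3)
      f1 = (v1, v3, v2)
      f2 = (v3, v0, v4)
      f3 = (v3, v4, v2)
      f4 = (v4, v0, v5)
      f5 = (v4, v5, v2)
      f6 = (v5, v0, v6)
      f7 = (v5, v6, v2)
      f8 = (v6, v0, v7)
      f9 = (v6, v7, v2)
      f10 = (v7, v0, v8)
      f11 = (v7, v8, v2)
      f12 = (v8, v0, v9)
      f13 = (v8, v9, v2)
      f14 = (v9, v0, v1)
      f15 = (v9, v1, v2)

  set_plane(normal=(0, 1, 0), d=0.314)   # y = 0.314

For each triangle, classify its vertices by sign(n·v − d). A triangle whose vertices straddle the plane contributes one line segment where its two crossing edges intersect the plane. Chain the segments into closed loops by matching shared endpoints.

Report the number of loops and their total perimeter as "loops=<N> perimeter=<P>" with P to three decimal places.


Straddling triangles (8 of 16):
  (v1,v0,v3) [--+] → (0.314, 0.314, 0)–(0.80995, 0.314, 0)  len=0.4960
  (v1,v3,v2) [-+-] → (0.80995, 0.314, 0)–(0.314, 0.314, 1.35067)  len=1.4388
  (v3,v0,v4) [+-+] → (0.314, 0.314, 0)–(0, 0.314, 0)  len=0.3140
  (v3,v4,v2) [++-] → (0, 0.314, 1.70485)–(0.314, 0.314, 1.35067)  len=0.4733
  (v4,v0,v5) [+-+] → (0, 0.314, 0)–(-0.314, 0.314, 0)  len=0.3140
  (v4,v5,v2) [++-] → (-0.314, 0.314, 1.35067)–(0, 0.314, 1.70485)  len=0.4733
  (v5,v0,v6) [+--] → (-0.314, 0.314, 0)–(-0.80995, 0.314, 0)  len=0.4960
  (v5,v6,v2) [+--] → (-0.80995, 0.314, 0)–(-0.314, 0.314, 1.35067)  len=1.4388

Chained into 1 loop(s):
  loop 1: 8 segments, perimeter = 5.4442
Total perimeter = 5.444

loops=1 perimeter=5.444


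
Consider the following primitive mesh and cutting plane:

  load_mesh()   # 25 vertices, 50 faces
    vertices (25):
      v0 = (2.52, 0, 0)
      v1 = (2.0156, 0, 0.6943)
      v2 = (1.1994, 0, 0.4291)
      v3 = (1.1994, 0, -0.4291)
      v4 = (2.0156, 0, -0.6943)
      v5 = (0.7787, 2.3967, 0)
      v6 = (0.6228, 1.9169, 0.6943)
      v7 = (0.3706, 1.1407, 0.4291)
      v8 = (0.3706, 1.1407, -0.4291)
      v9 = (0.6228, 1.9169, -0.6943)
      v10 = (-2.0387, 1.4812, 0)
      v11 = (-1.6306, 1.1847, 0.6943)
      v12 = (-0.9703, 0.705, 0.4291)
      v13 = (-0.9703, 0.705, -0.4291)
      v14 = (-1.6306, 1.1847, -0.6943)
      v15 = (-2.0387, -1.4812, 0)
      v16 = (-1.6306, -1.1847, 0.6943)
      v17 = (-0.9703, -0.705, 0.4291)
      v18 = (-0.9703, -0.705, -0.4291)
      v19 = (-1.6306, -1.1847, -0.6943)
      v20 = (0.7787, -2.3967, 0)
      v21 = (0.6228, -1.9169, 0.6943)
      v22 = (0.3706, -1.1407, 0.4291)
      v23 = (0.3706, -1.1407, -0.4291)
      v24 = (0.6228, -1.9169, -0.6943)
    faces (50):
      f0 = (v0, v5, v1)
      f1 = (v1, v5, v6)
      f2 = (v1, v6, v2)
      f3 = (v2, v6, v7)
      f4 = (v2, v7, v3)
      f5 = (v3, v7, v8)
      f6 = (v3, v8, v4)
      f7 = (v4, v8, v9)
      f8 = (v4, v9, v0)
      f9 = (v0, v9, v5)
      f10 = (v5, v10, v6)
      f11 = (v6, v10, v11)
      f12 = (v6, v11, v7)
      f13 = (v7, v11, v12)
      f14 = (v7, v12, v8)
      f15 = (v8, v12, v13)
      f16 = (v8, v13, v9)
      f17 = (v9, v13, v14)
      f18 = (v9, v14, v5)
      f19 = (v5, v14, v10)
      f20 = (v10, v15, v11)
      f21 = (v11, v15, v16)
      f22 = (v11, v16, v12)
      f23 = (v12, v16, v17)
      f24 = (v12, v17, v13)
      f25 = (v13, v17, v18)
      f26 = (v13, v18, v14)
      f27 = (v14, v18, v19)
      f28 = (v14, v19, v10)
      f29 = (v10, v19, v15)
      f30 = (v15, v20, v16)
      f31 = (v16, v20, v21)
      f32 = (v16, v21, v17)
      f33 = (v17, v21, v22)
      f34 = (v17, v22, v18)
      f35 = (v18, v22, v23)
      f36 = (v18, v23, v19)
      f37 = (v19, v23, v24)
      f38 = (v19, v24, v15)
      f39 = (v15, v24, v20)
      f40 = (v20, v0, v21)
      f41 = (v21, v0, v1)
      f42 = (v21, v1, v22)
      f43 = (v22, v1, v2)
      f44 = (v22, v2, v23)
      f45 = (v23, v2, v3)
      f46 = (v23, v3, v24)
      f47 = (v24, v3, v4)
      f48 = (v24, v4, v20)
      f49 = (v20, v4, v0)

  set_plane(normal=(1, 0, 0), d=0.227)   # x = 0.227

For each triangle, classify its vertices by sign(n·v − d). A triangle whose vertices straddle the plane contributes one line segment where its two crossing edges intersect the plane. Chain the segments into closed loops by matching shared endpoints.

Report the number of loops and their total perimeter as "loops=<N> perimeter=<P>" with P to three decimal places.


Straddling triangles (20 of 50):
  (v5,v10,v6) [+-+] → (0.227, 2.21743, 0)–(0.227, 1.85211, 0.591048)  len=0.6948
  (v6,v10,v11) [+--] → (0.227, 1.85211, 0.591048)–(0.227, 1.78829, 0.6943)  len=0.1214
  (v6,v11,v7) [+-+] → (0.227, 1.78829, 0.6943)–(0.227, 1.14386, 0.44813)  len=0.6899
  (v7,v11,v12) [+--] → (0.227, 1.14386, 0.44813)–(0.227, 1.09404, 0.4291)  len=0.0533
  (v7,v12,v8) [+-+] → (0.227, 1.09404, 0.4291)–(0.227, 1.09404, -0.337193)  len=0.7663
  (v8,v12,v13) [+--] → (0.227, 1.09404, -0.337193)–(0.227, 1.09404, -0.4291)  len=0.0919
  (v8,v13,v9) [+-+] → (0.227, 1.09404, -0.4291)–(0.227, 1.61581, -0.628412)  len=0.5585
  (v9,v13,v14) [+--] → (0.227, 1.61581, -0.628412)–(0.227, 1.78829, -0.6943)  len=0.1846
  (v9,v14,v5) [+-+] → (0.227, 1.78829, -0.6943)–(0.227, 2.11917, -0.158986)  len=0.6293
  (v5,v14,v10) [+--] → (0.227, 2.11917, -0.158986)–(0.227, 2.21743, 0)  len=0.1869
  (v15,v20,v16) [-+-] → (0.227, -2.21743, 0)–(0.227, -2.11917, 0.158986)  len=0.1869
  (v16,v20,v21) [-++] → (0.227, -2.11917, 0.158986)–(0.227, -1.78829, 0.6943)  len=0.6293
  (v16,v21,v17) [-+-] → (0.227, -1.78829, 0.6943)–(0.227, -1.61581, 0.628412)  len=0.1846
  (v17,v21,v22) [-++] → (0.227, -1.61581, 0.628412)–(0.227, -1.09404, 0.4291)  len=0.5585
  (v17,v22,v18) [-+-] → (0.227, -1.09404, 0.4291)–(0.227, -1.09404, 0.337193)  len=0.0919
  (v18,v22,v23) [-++] → (0.227, -1.09404, 0.337193)–(0.227, -1.09404, -0.4291)  len=0.7663
  (v18,v23,v19) [-+-] → (0.227, -1.09404, -0.4291)–(0.227, -1.14386, -0.44813)  len=0.0533
  (v19,v23,v24) [-++] → (0.227, -1.14386, -0.44813)–(0.227, -1.78829, -0.6943)  len=0.6899
  (v19,v24,v15) [-+-] → (0.227, -1.78829, -0.6943)–(0.227, -1.85211, -0.591048)  len=0.1214
  (v15,v24,v20) [-++] → (0.227, -1.85211, -0.591048)–(0.227, -2.21743, 0)  len=0.6948

Chained into 2 loop(s):
  loop 1: 10 segments, perimeter = 3.9770
  loop 2: 10 segments, perimeter = 3.9770
Total perimeter = 7.954

loops=2 perimeter=7.954


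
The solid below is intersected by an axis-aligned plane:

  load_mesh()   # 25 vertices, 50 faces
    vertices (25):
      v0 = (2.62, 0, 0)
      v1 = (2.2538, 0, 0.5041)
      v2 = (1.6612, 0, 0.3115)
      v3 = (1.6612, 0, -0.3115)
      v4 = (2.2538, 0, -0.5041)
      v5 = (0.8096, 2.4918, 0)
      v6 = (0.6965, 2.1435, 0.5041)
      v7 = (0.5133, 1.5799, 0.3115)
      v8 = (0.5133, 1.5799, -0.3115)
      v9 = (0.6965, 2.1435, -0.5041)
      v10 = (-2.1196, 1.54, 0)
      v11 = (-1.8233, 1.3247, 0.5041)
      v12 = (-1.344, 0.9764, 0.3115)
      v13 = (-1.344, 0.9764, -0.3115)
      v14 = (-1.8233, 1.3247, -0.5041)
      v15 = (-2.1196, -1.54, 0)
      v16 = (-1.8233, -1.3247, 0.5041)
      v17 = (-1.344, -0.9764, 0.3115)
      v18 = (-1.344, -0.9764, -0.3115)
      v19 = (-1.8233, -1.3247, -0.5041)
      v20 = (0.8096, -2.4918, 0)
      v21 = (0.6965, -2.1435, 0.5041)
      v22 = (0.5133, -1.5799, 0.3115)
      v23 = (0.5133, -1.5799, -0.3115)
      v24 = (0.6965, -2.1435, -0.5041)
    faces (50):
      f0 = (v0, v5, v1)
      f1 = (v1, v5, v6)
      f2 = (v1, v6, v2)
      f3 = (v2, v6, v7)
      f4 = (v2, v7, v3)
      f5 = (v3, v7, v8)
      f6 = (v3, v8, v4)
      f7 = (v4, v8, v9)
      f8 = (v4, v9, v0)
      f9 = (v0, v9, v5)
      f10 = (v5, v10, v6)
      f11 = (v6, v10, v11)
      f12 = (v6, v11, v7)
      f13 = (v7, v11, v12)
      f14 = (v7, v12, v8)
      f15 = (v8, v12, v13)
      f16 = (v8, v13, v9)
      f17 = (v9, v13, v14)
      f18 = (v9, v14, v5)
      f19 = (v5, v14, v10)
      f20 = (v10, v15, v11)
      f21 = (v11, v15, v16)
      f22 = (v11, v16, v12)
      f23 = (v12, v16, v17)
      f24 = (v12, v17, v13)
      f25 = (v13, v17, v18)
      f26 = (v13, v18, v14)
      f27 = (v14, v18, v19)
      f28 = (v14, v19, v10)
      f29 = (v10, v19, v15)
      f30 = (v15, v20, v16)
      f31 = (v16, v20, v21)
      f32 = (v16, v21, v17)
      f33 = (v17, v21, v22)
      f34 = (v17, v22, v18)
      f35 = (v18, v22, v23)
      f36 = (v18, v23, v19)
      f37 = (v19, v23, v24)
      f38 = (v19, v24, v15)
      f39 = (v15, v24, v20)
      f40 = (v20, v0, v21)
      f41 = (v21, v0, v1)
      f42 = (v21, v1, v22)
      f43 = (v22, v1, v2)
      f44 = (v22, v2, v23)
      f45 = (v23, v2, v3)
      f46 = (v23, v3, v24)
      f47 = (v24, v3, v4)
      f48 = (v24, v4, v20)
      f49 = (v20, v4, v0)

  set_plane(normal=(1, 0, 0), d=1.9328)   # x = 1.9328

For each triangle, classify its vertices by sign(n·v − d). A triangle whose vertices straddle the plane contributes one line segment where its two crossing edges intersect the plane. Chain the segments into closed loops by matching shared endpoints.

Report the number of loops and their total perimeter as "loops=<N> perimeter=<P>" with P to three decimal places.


Straddling triangles (14 of 50):
  (v0,v5,v1) [+-+] → (1.9328, 0.945849, 0)–(1.9328, 0.553848, 0.392055)  len=0.5544
  (v1,v5,v6) [+--] → (1.9328, 0.553848, 0.392055)–(1.9328, 0.441831, 0.5041)  len=0.1584
  (v1,v6,v2) [+--] → (1.9328, 0.441831, 0.5041)–(1.9328, 0, 0.399772)  len=0.4540
  (v3,v8,v4) [--+] → (1.9328, 0.291381, -0.468579)–(1.9328, 0, -0.399772)  len=0.2994
  (v4,v8,v9) [+--] → (1.9328, 0.291381, -0.468579)–(1.9328, 0.441831, -0.5041)  len=0.1546
  (v4,v9,v0) [+-+] → (1.9328, 0.441831, -0.5041)–(1.9328, 0.765798, -0.180097)  len=0.4582
  (v0,v9,v5) [+--] → (1.9328, 0.765798, -0.180097)–(1.9328, 0.945849, 0)  len=0.2547
  (v20,v0,v21) [-+-] → (1.9328, -0.945849, 0)–(1.9328, -0.765798, 0.180097)  len=0.2547
  (v21,v0,v1) [-++] → (1.9328, -0.765798, 0.180097)–(1.9328, -0.441831, 0.5041)  len=0.4582
  (v21,v1,v22) [-+-] → (1.9328, -0.441831, 0.5041)–(1.9328, -0.291381, 0.468579)  len=0.1546
  (v22,v1,v2) [-+-] → (1.9328, -0.291381, 0.468579)–(1.9328, 0, 0.399772)  len=0.2994
  (v24,v3,v4) [--+] → (1.9328, 0, -0.399772)–(1.9328, -0.441831, -0.5041)  len=0.4540
  (v24,v4,v20) [-+-] → (1.9328, -0.441831, -0.5041)–(1.9328, -0.553848, -0.392055)  len=0.1584
  (v20,v4,v0) [-++] → (1.9328, -0.553848, -0.392055)–(1.9328, -0.945849, 0)  len=0.5544

Chained into 1 loop(s):
  loop 1: 14 segments, perimeter = 4.6673
Total perimeter = 4.667

loops=1 perimeter=4.667


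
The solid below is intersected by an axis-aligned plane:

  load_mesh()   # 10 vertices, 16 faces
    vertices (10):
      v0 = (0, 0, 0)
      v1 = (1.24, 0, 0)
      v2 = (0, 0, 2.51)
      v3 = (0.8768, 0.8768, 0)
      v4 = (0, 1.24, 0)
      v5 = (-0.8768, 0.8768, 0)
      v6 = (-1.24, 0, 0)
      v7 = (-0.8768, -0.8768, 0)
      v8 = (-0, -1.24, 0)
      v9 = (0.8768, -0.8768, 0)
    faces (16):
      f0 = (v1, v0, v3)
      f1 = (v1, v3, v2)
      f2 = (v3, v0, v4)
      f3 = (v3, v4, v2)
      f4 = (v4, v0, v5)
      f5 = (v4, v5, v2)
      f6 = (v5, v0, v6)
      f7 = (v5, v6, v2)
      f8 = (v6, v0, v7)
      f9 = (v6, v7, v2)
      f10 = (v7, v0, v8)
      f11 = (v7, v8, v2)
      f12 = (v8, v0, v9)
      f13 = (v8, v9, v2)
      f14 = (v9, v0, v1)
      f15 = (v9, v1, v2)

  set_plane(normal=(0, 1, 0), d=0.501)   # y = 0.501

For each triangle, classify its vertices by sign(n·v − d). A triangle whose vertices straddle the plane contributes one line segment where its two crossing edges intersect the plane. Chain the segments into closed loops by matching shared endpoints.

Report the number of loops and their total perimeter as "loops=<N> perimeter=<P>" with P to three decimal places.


Straddling triangles (8 of 16):
  (v1,v0,v3) [--+] → (0.501, 0.501, 0)–(1.03247, 0.501, 0)  len=0.5315
  (v1,v3,v2) [-+-] → (1.03247, 0.501, 0)–(0.501, 0.501, 1.0758)  len=1.1999
  (v3,v0,v4) [+-+] → (0.501, 0.501, 0)–(0, 0.501, 0)  len=0.5010
  (v3,v4,v2) [++-] → (0, 0.501, 1.49588)–(0.501, 0.501, 1.0758)  len=0.6538
  (v4,v0,v5) [+-+] → (0, 0.501, 0)–(-0.501, 0.501, 0)  len=0.5010
  (v4,v5,v2) [++-] → (-0.501, 0.501, 1.0758)–(0, 0.501, 1.49588)  len=0.6538
  (v5,v0,v6) [+--] → (-0.501, 0.501, 0)–(-1.03247, 0.501, 0)  len=0.5315
  (v5,v6,v2) [+--] → (-1.03247, 0.501, 0)–(-0.501, 0.501, 1.0758)  len=1.1999

Chained into 1 loop(s):
  loop 1: 8 segments, perimeter = 5.7724
Total perimeter = 5.772

loops=1 perimeter=5.772


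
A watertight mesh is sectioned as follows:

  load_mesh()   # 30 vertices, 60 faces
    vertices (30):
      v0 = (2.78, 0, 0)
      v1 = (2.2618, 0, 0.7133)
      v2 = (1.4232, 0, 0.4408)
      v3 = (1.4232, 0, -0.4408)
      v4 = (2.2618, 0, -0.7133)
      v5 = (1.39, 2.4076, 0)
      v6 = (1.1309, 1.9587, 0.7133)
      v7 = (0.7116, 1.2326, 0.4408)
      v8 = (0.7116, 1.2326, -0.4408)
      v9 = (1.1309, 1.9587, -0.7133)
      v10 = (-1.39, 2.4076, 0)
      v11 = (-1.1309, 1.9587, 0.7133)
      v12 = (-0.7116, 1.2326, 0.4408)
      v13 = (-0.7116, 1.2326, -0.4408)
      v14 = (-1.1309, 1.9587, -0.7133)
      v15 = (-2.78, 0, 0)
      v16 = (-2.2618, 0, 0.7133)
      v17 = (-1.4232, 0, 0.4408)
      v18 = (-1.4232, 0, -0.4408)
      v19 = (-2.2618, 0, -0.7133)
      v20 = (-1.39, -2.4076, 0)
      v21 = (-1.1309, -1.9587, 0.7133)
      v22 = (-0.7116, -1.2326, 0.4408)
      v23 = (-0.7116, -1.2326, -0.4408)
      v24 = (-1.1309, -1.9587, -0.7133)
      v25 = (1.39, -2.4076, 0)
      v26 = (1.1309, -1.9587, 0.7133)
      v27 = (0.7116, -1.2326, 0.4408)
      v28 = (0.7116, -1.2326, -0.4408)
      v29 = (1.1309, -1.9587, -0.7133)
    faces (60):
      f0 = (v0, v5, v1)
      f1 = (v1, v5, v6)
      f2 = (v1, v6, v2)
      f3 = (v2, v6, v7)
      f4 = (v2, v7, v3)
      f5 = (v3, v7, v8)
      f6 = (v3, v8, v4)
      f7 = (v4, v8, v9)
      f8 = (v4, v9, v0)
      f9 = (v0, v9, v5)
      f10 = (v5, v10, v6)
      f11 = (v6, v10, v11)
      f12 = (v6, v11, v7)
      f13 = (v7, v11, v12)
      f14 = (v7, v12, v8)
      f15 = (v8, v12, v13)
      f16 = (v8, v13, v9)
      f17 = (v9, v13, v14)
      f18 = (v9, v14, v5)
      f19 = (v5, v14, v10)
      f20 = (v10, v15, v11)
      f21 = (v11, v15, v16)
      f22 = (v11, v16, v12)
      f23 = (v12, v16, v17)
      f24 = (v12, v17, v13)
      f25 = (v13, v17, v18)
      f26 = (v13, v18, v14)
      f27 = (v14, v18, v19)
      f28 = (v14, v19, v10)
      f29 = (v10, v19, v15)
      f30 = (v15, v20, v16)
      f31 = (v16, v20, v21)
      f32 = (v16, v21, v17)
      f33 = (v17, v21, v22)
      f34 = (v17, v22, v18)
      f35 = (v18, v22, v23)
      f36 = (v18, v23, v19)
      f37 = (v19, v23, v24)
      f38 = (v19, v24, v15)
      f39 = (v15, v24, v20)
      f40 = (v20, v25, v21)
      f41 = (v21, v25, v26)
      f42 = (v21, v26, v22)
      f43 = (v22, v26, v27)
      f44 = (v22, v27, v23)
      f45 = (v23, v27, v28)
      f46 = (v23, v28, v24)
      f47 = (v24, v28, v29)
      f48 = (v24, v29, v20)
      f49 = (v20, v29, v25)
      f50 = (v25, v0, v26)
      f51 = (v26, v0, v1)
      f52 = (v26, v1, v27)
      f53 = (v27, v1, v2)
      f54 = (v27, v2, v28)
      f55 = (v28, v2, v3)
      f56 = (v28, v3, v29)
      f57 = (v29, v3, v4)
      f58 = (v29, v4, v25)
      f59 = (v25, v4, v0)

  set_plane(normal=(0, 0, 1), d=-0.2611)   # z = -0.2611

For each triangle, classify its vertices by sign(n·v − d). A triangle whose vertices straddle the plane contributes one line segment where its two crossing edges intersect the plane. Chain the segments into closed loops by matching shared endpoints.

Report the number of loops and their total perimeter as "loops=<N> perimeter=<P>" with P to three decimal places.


loops=2 perimeter=24.081

Straddling triangles (24 of 60):
  (v2,v7,v3) [++-] → (1.27815, 0.251246, -0.2611)–(1.4232, 0, -0.2611)  len=0.2901
  (v3,v7,v8) [-+-] → (1.27815, 0.251246, -0.2611)–(0.7116, 1.2326, -0.2611)  len=1.1332
  (v4,v9,v0) [--+] → (2.17635, 0.716973, -0.2611)–(2.59032, 0, -0.2611)  len=0.8279
  (v0,v9,v5) [+-+] → (2.17635, 0.716973, -0.2611)–(1.29516, 2.24328, -0.2611)  len=1.7624
  (v7,v12,v8) [++-] → (0.421504, 1.2326, -0.2611)–(0.7116, 1.2326, -0.2611)  len=0.2901
  (v8,v12,v13) [-+-] → (0.421504, 1.2326, -0.2611)–(-0.7116, 1.2326, -0.2611)  len=1.1331
  (v9,v14,v5) [--+] → (0.467237, 2.24328, -0.2611)–(1.29516, 2.24328, -0.2611)  len=0.8279
  (v5,v14,v10) [+-+] → (0.467237, 2.24328, -0.2611)–(-1.29516, 2.24328, -0.2611)  len=1.7624
  (v12,v17,v13) [++-] → (-0.856648, 0.981354, -0.2611)–(-0.7116, 1.2326, -0.2611)  len=0.2901
  (v13,v17,v18) [-+-] → (-0.856648, 0.981354, -0.2611)–(-1.4232, 0, -0.2611)  len=1.1332
  (v14,v19,v10) [--+] → (-1.70912, 1.52631, -0.2611)–(-1.29516, 2.24328, -0.2611)  len=0.8279
  (v10,v19,v15) [+-+] → (-1.70912, 1.52631, -0.2611)–(-2.59032, 0, -0.2611)  len=1.7624
  (v17,v22,v18) [++-] → (-1.27815, -0.251246, -0.2611)–(-1.4232, 0, -0.2611)  len=0.2901
  (v18,v22,v23) [-+-] → (-1.27815, -0.251246, -0.2611)–(-0.7116, -1.2326, -0.2611)  len=1.1332
  (v19,v24,v15) [--+] → (-2.17635, -0.716973, -0.2611)–(-2.59032, 0, -0.2611)  len=0.8279
  (v15,v24,v20) [+-+] → (-2.17635, -0.716973, -0.2611)–(-1.29516, -2.24328, -0.2611)  len=1.7624
  (v22,v27,v23) [++-] → (-0.421504, -1.2326, -0.2611)–(-0.7116, -1.2326, -0.2611)  len=0.2901
  (v23,v27,v28) [-+-] → (-0.421504, -1.2326, -0.2611)–(0.7116, -1.2326, -0.2611)  len=1.1331
  (v24,v29,v20) [--+] → (-0.467237, -2.24328, -0.2611)–(-1.29516, -2.24328, -0.2611)  len=0.8279
  (v20,v29,v25) [+-+] → (-0.467237, -2.24328, -0.2611)–(1.29516, -2.24328, -0.2611)  len=1.7624
  (v27,v2,v28) [++-] → (0.856648, -0.981354, -0.2611)–(0.7116, -1.2326, -0.2611)  len=0.2901
  (v28,v2,v3) [-+-] → (0.856648, -0.981354, -0.2611)–(1.4232, 0, -0.2611)  len=1.1332
  (v29,v4,v25) [--+] → (1.70912, -1.52631, -0.2611)–(1.29516, -2.24328, -0.2611)  len=0.8279
  (v25,v4,v0) [+-+] → (1.70912, -1.52631, -0.2611)–(2.59032, 0, -0.2611)  len=1.7624

Chained into 2 loop(s):
  loop 1: 12 segments, perimeter = 8.5395
  loop 2: 12 segments, perimeter = 15.5419
Total perimeter = 24.081


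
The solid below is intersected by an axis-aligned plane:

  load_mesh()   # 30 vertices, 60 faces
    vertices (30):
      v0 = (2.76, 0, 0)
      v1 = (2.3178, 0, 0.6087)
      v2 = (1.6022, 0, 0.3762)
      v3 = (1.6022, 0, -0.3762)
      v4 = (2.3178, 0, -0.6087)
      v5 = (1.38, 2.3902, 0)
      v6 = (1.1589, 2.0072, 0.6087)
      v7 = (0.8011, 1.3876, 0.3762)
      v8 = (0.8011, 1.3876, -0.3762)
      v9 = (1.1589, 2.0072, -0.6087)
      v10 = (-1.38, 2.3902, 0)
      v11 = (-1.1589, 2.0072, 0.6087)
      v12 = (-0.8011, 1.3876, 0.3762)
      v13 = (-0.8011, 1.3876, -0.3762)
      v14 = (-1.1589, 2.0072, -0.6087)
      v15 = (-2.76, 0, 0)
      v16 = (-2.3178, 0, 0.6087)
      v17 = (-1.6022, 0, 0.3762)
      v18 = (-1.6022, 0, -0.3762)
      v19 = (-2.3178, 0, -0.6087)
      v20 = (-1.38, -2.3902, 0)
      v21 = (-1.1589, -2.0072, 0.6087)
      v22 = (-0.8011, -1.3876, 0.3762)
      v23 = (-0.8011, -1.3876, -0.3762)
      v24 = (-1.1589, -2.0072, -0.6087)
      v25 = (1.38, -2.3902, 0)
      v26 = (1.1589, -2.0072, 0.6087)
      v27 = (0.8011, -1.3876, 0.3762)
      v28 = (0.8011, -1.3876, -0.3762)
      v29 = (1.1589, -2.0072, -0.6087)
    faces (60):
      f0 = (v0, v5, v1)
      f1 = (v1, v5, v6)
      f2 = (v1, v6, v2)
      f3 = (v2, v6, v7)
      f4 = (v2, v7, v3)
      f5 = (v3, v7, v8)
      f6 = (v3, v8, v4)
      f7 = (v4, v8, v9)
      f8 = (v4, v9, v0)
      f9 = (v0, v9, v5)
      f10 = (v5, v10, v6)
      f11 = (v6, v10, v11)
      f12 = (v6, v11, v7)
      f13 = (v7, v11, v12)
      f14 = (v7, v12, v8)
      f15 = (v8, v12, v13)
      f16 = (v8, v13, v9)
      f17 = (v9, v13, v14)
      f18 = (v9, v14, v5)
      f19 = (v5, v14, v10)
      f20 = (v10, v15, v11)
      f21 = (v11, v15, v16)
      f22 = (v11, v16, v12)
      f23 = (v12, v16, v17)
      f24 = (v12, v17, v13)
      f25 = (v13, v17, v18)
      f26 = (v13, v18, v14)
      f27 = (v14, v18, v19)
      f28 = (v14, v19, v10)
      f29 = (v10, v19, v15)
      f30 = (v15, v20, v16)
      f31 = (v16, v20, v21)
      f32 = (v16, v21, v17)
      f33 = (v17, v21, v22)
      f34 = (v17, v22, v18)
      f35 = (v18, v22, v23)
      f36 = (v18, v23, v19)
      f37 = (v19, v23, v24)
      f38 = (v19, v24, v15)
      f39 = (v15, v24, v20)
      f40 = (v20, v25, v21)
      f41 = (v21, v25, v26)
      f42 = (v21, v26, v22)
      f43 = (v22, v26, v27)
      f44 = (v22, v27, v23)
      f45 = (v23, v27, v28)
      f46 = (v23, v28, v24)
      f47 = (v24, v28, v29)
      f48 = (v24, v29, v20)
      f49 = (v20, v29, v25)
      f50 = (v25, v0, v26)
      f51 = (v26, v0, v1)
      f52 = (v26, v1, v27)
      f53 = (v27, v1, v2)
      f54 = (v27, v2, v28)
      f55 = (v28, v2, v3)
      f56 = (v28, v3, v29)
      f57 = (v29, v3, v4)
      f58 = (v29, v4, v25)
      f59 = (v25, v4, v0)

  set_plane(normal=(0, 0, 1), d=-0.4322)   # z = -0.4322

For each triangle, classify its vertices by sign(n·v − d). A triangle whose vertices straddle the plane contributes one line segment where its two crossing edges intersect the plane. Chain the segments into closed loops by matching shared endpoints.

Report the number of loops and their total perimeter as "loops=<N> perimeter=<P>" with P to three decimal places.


Straddling triangles (24 of 60):
  (v3,v8,v4) [++-] → (1.16641, 1.05338, -0.4322)–(1.77456, 0, -0.4322)  len=1.2163
  (v4,v8,v9) [-+-] → (1.16641, 1.05338, -0.4322)–(0.88728, 1.53684, -0.4322)  len=0.5583
  (v4,v9,v0) [--+] → (1.62316, 1.42519, -0.4322)–(2.44602, 0, -0.4322)  len=1.6457
  (v0,v9,v5) [+-+] → (1.62316, 1.42519, -0.4322)–(1.22301, 2.11826, -0.4322)  len=0.8003
  (v8,v13,v9) [++-] → (-0.329014, 1.53684, -0.4322)–(0.88728, 1.53684, -0.4322)  len=1.2163
  (v9,v13,v14) [-+-] → (-0.329014, 1.53684, -0.4322)–(-0.88728, 1.53684, -0.4322)  len=0.5583
  (v9,v14,v5) [--+] → (-0.422715, 2.11826, -0.4322)–(1.22301, 2.11826, -0.4322)  len=1.6457
  (v5,v14,v10) [+-+] → (-0.422715, 2.11826, -0.4322)–(-1.22301, 2.11826, -0.4322)  len=0.8003
  (v13,v18,v14) [++-] → (-1.49543, 0.483455, -0.4322)–(-0.88728, 1.53684, -0.4322)  len=1.2163
  (v14,v18,v19) [-+-] → (-1.49543, 0.483455, -0.4322)–(-1.77456, 0, -0.4322)  len=0.5583
  (v14,v19,v10) [--+] → (-2.04587, 0.693068, -0.4322)–(-1.22301, 2.11826, -0.4322)  len=1.6457
  (v10,v19,v15) [+-+] → (-2.04587, 0.693068, -0.4322)–(-2.44602, 0, -0.4322)  len=0.8003
  (v18,v23,v19) [++-] → (-1.16641, -1.05338, -0.4322)–(-1.77456, 0, -0.4322)  len=1.2163
  (v19,v23,v24) [-+-] → (-1.16641, -1.05338, -0.4322)–(-0.88728, -1.53684, -0.4322)  len=0.5583
  (v19,v24,v15) [--+] → (-1.62316, -1.42519, -0.4322)–(-2.44602, 0, -0.4322)  len=1.6457
  (v15,v24,v20) [+-+] → (-1.62316, -1.42519, -0.4322)–(-1.22301, -2.11826, -0.4322)  len=0.8003
  (v23,v28,v24) [++-] → (0.329014, -1.53684, -0.4322)–(-0.88728, -1.53684, -0.4322)  len=1.2163
  (v24,v28,v29) [-+-] → (0.329014, -1.53684, -0.4322)–(0.88728, -1.53684, -0.4322)  len=0.5583
  (v24,v29,v20) [--+] → (0.422715, -2.11826, -0.4322)–(-1.22301, -2.11826, -0.4322)  len=1.6457
  (v20,v29,v25) [+-+] → (0.422715, -2.11826, -0.4322)–(1.22301, -2.11826, -0.4322)  len=0.8003
  (v28,v3,v29) [++-] → (1.49543, -0.483455, -0.4322)–(0.88728, -1.53684, -0.4322)  len=1.2163
  (v29,v3,v4) [-+-] → (1.49543, -0.483455, -0.4322)–(1.77456, 0, -0.4322)  len=0.5583
  (v29,v4,v25) [--+] → (2.04587, -0.693068, -0.4322)–(1.22301, -2.11826, -0.4322)  len=1.6457
  (v25,v4,v0) [+-+] → (2.04587, -0.693068, -0.4322)–(2.44602, 0, -0.4322)  len=0.8003

Chained into 2 loop(s):
  loop 1: 12 segments, perimeter = 10.6474
  loop 2: 12 segments, perimeter = 14.6759
Total perimeter = 25.323

loops=2 perimeter=25.323


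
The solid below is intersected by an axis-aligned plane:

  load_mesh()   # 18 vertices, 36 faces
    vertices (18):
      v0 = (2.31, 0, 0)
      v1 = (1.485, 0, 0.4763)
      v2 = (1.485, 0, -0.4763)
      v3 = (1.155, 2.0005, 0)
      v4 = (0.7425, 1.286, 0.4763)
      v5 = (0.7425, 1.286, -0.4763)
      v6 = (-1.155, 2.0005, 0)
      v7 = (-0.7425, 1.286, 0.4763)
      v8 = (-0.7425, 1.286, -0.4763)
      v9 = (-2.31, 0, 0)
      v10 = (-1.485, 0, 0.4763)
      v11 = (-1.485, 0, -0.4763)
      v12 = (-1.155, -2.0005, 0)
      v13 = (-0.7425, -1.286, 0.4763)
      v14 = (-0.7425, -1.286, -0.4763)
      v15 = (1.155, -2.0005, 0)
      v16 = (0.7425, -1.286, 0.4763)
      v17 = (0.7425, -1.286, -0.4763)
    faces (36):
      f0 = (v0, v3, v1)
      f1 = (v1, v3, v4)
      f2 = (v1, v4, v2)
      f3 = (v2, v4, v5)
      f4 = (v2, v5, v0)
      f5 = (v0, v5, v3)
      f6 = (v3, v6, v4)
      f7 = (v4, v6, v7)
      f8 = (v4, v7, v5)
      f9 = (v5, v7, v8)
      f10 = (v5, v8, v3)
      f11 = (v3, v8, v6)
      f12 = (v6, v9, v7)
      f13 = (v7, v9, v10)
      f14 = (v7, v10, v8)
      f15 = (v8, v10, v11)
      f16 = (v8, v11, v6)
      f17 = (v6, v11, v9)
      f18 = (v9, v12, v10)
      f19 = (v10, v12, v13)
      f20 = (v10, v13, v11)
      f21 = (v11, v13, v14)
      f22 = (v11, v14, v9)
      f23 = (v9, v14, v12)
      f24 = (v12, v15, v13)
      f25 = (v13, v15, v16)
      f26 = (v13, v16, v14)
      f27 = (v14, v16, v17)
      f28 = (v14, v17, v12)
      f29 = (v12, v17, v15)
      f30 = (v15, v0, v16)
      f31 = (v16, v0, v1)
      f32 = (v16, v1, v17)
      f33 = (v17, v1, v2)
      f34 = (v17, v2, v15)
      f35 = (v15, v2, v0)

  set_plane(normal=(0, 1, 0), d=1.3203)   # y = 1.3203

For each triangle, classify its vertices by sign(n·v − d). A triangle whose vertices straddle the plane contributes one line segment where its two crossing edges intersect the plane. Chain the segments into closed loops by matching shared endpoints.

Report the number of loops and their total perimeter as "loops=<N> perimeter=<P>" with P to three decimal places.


loops=1 perimeter=6.677

Straddling triangles (10 of 36):
  (v0,v3,v1) [-+-] → (1.54772, 1.3203, 0)–(1.2672, 1.3203, 0.161949)  len=0.3239
  (v1,v3,v4) [-+-] → (1.2672, 1.3203, 0.161949)–(0.762302, 1.3203, 0.453435)  len=0.5830
  (v0,v5,v3) [--+] → (0.762302, 1.3203, -0.453435)–(1.54772, 1.3203, 0)  len=0.9069
  (v3,v6,v4) [++-] → (0.651409, 1.3203, 0.453435)–(0.762302, 1.3203, 0.453435)  len=0.1109
  (v4,v6,v7) [-+-] → (0.651409, 1.3203, 0.453435)–(-0.762302, 1.3203, 0.453435)  len=1.4137
  (v5,v8,v3) [--+] → (-0.651409, 1.3203, -0.453435)–(0.762302, 1.3203, -0.453435)  len=1.4137
  (v3,v8,v6) [+-+] → (-0.651409, 1.3203, -0.453435)–(-0.762302, 1.3203, -0.453435)  len=0.1109
  (v6,v9,v7) [+--] → (-1.54772, 1.3203, 0)–(-0.762302, 1.3203, 0.453435)  len=0.9069
  (v8,v11,v6) [--+] → (-1.2672, 1.3203, -0.161949)–(-0.762302, 1.3203, -0.453435)  len=0.5830
  (v6,v11,v9) [+--] → (-1.2672, 1.3203, -0.161949)–(-1.54772, 1.3203, 0)  len=0.3239

Chained into 1 loop(s):
  loop 1: 10 segments, perimeter = 6.6768
Total perimeter = 6.677


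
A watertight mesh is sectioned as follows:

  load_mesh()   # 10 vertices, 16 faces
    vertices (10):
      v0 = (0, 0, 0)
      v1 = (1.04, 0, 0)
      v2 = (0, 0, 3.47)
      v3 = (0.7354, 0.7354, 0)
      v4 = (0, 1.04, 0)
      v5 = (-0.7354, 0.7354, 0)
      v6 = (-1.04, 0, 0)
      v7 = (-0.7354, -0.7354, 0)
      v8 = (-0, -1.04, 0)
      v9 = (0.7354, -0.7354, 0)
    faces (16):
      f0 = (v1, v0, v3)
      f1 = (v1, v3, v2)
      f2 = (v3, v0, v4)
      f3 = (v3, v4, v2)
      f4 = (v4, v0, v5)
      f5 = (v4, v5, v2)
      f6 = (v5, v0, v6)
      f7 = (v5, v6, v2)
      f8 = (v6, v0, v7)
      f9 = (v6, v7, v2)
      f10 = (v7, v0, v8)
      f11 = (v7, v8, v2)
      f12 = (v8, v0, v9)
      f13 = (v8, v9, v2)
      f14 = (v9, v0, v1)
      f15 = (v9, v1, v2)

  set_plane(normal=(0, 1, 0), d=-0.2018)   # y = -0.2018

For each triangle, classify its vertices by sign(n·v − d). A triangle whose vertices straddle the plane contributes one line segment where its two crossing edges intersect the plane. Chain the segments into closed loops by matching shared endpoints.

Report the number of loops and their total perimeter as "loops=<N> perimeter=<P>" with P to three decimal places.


Straddling triangles (8 of 16):
  (v6,v0,v7) [++-] → (-0.2018, -0.2018, 0)–(-0.956415, -0.2018, 0)  len=0.7546
  (v6,v7,v2) [+-+] → (-0.956415, -0.2018, 0)–(-0.2018, -0.2018, 2.5178)  len=2.6285
  (v7,v0,v8) [-+-] → (-0.2018, -0.2018, 0)–(0, -0.2018, 0)  len=0.2018
  (v7,v8,v2) [--+] → (0, -0.2018, 2.79669)–(-0.2018, -0.2018, 2.5178)  len=0.3442
  (v8,v0,v9) [-+-] → (0, -0.2018, 0)–(0.2018, -0.2018, 0)  len=0.2018
  (v8,v9,v2) [--+] → (0.2018, -0.2018, 2.5178)–(0, -0.2018, 2.79669)  len=0.3442
  (v9,v0,v1) [-++] → (0.2018, -0.2018, 0)–(0.956415, -0.2018, 0)  len=0.7546
  (v9,v1,v2) [-++] → (0.956415, -0.2018, 0)–(0.2018, -0.2018, 2.5178)  len=2.6285

Chained into 1 loop(s):
  loop 1: 8 segments, perimeter = 7.8582
Total perimeter = 7.858

loops=1 perimeter=7.858


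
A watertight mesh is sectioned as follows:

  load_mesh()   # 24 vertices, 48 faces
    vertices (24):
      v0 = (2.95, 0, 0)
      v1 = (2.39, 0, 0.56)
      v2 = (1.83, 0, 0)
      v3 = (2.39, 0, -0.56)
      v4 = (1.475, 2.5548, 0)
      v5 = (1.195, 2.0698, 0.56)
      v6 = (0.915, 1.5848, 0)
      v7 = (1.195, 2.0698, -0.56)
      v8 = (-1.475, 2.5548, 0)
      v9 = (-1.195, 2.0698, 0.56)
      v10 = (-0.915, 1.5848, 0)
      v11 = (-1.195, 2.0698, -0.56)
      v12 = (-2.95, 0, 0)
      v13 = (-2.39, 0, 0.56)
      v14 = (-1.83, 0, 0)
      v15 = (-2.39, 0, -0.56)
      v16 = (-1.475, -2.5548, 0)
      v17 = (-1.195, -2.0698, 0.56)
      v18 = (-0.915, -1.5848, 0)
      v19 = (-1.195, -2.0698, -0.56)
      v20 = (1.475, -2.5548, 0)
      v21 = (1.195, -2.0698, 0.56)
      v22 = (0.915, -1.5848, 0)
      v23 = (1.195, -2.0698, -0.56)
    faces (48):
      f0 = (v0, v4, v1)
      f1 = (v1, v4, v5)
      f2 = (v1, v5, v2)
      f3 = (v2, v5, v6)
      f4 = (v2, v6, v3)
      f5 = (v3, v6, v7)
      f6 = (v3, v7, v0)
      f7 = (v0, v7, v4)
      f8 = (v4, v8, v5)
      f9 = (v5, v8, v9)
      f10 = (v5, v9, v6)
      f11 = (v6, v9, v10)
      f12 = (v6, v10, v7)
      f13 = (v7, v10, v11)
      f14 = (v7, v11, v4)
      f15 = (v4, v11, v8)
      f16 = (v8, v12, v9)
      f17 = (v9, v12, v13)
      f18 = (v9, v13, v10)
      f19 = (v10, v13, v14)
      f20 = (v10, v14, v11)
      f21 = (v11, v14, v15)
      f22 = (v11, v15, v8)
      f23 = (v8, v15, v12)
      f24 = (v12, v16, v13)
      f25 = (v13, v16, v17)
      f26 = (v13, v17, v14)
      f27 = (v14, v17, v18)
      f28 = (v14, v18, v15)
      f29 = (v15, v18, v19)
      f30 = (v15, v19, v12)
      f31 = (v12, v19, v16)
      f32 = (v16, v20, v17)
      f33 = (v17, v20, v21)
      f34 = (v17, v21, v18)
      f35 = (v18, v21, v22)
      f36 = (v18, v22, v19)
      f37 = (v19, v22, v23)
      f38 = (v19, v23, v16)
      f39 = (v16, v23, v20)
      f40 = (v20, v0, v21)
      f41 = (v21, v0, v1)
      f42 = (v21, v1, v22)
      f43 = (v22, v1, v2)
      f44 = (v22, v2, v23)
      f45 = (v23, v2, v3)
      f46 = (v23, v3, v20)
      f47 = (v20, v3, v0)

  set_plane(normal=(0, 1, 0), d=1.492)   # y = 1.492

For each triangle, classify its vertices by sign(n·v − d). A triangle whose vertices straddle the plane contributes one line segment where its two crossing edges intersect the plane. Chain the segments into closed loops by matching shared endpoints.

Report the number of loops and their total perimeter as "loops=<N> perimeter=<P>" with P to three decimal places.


loops=2 perimeter=6.336

Straddling triangles (16 of 48):
  (v0,v4,v1) [-+-] → (2.0886, 1.492, 0)–(1.85564, 1.492, 0.232961)  len=0.3295
  (v1,v4,v5) [-++] → (1.85564, 1.492, 0.232961)–(1.52859, 1.492, 0.56)  len=0.4625
  (v1,v5,v2) [-+-] → (1.52859, 1.492, 0.56)–(1.37226, 1.492, 0.403672)  len=0.2211
  (v2,v5,v6) [-++] → (1.37226, 1.492, 0.403672)–(0.968579, 1.492, 0)  len=0.5709
  (v2,v6,v3) [-+-] → (0.968579, 1.492, 0)–(1.00137, 1.492, -0.0327915)  len=0.0464
  (v3,v6,v7) [-++] → (1.00137, 1.492, -0.0327915)–(1.52859, 1.492, -0.56)  len=0.7456
  (v3,v7,v0) [-+-] → (1.52859, 1.492, -0.56)–(1.68492, 1.492, -0.403672)  len=0.2211
  (v0,v7,v4) [-++] → (1.68492, 1.492, -0.403672)–(2.0886, 1.492, 0)  len=0.5709
  (v8,v12,v9) [+-+] → (-2.0886, 1.492, 0)–(-1.68492, 1.492, 0.403672)  len=0.5709
  (v9,v12,v13) [+--] → (-1.68492, 1.492, 0.403672)–(-1.52859, 1.492, 0.56)  len=0.2211
  (v9,v13,v10) [+-+] → (-1.52859, 1.492, 0.56)–(-1.00137, 1.492, 0.0327915)  len=0.7456
  (v10,v13,v14) [+--] → (-1.00137, 1.492, 0.0327915)–(-0.968579, 1.492, 0)  len=0.0464
  (v10,v14,v11) [+-+] → (-0.968579, 1.492, 0)–(-1.37226, 1.492, -0.403672)  len=0.5709
  (v11,v14,v15) [+--] → (-1.37226, 1.492, -0.403672)–(-1.52859, 1.492, -0.56)  len=0.2211
  (v11,v15,v8) [+-+] → (-1.52859, 1.492, -0.56)–(-1.85564, 1.492, -0.232961)  len=0.4625
  (v8,v15,v12) [+--] → (-1.85564, 1.492, -0.232961)–(-2.0886, 1.492, 0)  len=0.3295

Chained into 2 loop(s):
  loop 1: 8 segments, perimeter = 3.1679
  loop 2: 8 segments, perimeter = 3.1679
Total perimeter = 6.336


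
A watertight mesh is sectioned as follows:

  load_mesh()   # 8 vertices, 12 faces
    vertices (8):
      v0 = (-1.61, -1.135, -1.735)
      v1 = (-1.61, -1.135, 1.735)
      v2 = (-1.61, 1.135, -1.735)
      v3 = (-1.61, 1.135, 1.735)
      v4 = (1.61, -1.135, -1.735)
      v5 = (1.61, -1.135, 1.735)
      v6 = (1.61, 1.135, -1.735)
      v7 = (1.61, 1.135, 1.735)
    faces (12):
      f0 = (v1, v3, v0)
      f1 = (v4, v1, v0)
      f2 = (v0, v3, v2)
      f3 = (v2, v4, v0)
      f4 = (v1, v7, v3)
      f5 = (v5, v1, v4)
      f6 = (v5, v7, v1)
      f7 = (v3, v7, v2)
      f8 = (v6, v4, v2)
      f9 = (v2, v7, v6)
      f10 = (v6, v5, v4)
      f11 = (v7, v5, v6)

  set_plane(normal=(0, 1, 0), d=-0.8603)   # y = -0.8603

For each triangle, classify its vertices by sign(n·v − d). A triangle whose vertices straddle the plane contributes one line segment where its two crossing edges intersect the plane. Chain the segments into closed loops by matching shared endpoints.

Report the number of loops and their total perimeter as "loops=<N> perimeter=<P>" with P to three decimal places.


Straddling triangles (8 of 12):
  (v1,v3,v0) [-+-] → (-1.61, -0.8603, 1.735)–(-1.61, -0.8603, -1.31508)  len=3.0501
  (v0,v3,v2) [-++] → (-1.61, -0.8603, -1.31508)–(-1.61, -0.8603, -1.735)  len=0.4199
  (v2,v4,v0) [+--] → (1.22034, -0.8603, -1.735)–(-1.61, -0.8603, -1.735)  len=2.8303
  (v1,v7,v3) [-++] → (-1.22034, -0.8603, 1.735)–(-1.61, -0.8603, 1.735)  len=0.3897
  (v5,v7,v1) [-+-] → (1.61, -0.8603, 1.735)–(-1.22034, -0.8603, 1.735)  len=2.8303
  (v6,v4,v2) [+-+] → (1.61, -0.8603, -1.735)–(1.22034, -0.8603, -1.735)  len=0.3897
  (v6,v5,v4) [+--] → (1.61, -0.8603, 1.31508)–(1.61, -0.8603, -1.735)  len=3.0501
  (v7,v5,v6) [+-+] → (1.61, -0.8603, 1.735)–(1.61, -0.8603, 1.31508)  len=0.4199

Chained into 1 loop(s):
  loop 1: 8 segments, perimeter = 13.3800
Total perimeter = 13.380

loops=1 perimeter=13.380


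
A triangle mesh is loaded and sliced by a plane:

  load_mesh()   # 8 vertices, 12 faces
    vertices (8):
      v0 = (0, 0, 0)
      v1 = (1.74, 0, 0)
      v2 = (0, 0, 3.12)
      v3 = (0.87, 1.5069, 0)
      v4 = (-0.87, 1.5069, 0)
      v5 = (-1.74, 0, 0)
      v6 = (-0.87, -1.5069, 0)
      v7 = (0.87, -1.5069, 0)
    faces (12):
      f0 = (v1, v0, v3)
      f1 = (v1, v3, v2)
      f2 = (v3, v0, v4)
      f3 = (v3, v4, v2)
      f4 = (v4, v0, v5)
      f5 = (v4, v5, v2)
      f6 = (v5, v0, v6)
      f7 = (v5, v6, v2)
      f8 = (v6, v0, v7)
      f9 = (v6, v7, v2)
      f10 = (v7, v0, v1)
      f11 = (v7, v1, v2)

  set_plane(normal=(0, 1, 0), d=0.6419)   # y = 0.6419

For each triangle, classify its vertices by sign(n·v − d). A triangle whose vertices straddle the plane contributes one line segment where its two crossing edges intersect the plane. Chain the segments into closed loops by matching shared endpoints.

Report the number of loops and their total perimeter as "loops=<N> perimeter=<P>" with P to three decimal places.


loops=1 perimeter=7.581

Straddling triangles (6 of 12):
  (v1,v0,v3) [--+] → (0.370597, 0.6419, 0)–(1.3694, 0.6419, 0)  len=0.9988
  (v1,v3,v2) [-+-] → (1.3694, 0.6419, 0)–(0.370597, 0.6419, 1.79096)  len=2.0506
  (v3,v0,v4) [+-+] → (0.370597, 0.6419, 0)–(-0.370597, 0.6419, 0)  len=0.7412
  (v3,v4,v2) [++-] → (-0.370597, 0.6419, 1.79096)–(0.370597, 0.6419, 1.79096)  len=0.7412
  (v4,v0,v5) [+--] → (-0.370597, 0.6419, 0)–(-1.3694, 0.6419, 0)  len=0.9988
  (v4,v5,v2) [+--] → (-1.3694, 0.6419, 0)–(-0.370597, 0.6419, 1.79096)  len=2.0506

Chained into 1 loop(s):
  loop 1: 6 segments, perimeter = 7.5813
Total perimeter = 7.581


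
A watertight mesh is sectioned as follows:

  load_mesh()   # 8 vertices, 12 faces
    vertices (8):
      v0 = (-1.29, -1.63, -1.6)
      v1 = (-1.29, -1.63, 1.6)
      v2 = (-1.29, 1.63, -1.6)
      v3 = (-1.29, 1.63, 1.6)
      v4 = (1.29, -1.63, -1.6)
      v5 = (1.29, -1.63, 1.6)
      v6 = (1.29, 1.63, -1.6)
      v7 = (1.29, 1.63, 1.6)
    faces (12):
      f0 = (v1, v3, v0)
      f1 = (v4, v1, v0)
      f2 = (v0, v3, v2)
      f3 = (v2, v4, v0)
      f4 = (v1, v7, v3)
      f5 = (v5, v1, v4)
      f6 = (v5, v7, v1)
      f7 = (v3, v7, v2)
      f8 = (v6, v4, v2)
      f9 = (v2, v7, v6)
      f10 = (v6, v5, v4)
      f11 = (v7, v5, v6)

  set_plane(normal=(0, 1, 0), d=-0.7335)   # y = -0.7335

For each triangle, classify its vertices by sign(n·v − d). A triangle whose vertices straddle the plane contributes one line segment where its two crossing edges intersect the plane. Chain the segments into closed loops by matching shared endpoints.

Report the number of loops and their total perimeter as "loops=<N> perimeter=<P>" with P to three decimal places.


loops=1 perimeter=11.560

Straddling triangles (8 of 12):
  (v1,v3,v0) [-+-] → (-1.29, -0.7335, 1.6)–(-1.29, -0.7335, -0.72)  len=2.3200
  (v0,v3,v2) [-++] → (-1.29, -0.7335, -0.72)–(-1.29, -0.7335, -1.6)  len=0.8800
  (v2,v4,v0) [+--] → (0.5805, -0.7335, -1.6)–(-1.29, -0.7335, -1.6)  len=1.8705
  (v1,v7,v3) [-++] → (-0.5805, -0.7335, 1.6)–(-1.29, -0.7335, 1.6)  len=0.7095
  (v5,v7,v1) [-+-] → (1.29, -0.7335, 1.6)–(-0.5805, -0.7335, 1.6)  len=1.8705
  (v6,v4,v2) [+-+] → (1.29, -0.7335, -1.6)–(0.5805, -0.7335, -1.6)  len=0.7095
  (v6,v5,v4) [+--] → (1.29, -0.7335, 0.72)–(1.29, -0.7335, -1.6)  len=2.3200
  (v7,v5,v6) [+-+] → (1.29, -0.7335, 1.6)–(1.29, -0.7335, 0.72)  len=0.8800

Chained into 1 loop(s):
  loop 1: 8 segments, perimeter = 11.5600
Total perimeter = 11.560


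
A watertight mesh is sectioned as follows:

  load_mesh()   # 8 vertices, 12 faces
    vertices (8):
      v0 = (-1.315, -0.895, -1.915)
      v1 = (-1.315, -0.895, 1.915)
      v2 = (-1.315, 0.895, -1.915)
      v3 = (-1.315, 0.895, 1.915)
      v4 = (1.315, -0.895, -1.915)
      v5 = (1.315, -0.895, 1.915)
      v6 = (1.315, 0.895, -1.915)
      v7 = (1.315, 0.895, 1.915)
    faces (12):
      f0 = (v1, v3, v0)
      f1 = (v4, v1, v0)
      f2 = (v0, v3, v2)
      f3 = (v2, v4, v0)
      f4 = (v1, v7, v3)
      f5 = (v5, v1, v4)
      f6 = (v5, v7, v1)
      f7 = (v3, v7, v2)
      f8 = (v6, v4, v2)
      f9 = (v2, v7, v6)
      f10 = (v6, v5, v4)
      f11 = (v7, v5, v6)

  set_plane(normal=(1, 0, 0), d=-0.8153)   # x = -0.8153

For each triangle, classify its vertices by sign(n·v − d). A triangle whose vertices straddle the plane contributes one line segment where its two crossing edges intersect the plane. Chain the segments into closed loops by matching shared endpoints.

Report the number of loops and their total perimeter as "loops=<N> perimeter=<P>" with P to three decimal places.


Straddling triangles (8 of 12):
  (v4,v1,v0) [+--] → (-0.8153, -0.895, 1.1873)–(-0.8153, -0.895, -1.915)  len=3.1023
  (v2,v4,v0) [-+-] → (-0.8153, 0.5549, -1.915)–(-0.8153, -0.895, -1.915)  len=1.4499
  (v1,v7,v3) [-+-] → (-0.8153, -0.5549, 1.915)–(-0.8153, 0.895, 1.915)  len=1.4499
  (v5,v1,v4) [+-+] → (-0.8153, -0.895, 1.915)–(-0.8153, -0.895, 1.1873)  len=0.7277
  (v5,v7,v1) [++-] → (-0.8153, -0.5549, 1.915)–(-0.8153, -0.895, 1.915)  len=0.3401
  (v3,v7,v2) [-+-] → (-0.8153, 0.895, 1.915)–(-0.8153, 0.895, -1.1873)  len=3.1023
  (v6,v4,v2) [++-] → (-0.8153, 0.5549, -1.915)–(-0.8153, 0.895, -1.915)  len=0.3401
  (v2,v7,v6) [-++] → (-0.8153, 0.895, -1.1873)–(-0.8153, 0.895, -1.915)  len=0.7277

Chained into 1 loop(s):
  loop 1: 8 segments, perimeter = 11.2400
Total perimeter = 11.240

loops=1 perimeter=11.240
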